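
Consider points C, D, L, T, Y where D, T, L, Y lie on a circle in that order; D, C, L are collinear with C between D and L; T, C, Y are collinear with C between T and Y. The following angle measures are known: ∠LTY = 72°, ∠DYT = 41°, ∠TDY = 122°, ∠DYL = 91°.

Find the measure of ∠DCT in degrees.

∠DCT = 113°

1. ∠DLT = 41°  [same arc DT]
2. ∠DTY = 17°  [△DTY]
3. ∠DTL = 89°  [cyclic DTLY, opposite ∠T+∠Y]
4. ∠LDT = 50°  [△DTL]
5. ∠DCT = 113°  [△DCT]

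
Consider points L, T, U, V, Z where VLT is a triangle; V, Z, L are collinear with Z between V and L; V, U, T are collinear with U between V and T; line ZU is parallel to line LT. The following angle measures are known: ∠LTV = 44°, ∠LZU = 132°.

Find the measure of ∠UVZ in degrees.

∠UVZ = 88°

1. ∠VUZ = 44°  [ZU∥LT, corresponding at U]
2. ∠UZV = 48°  [linear pair at Z on VL]
3. ∠UVZ = 88°  [△VZU]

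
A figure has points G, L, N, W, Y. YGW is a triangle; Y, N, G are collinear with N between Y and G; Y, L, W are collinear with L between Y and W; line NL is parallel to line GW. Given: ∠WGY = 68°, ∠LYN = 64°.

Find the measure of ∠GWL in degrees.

1. ∠LNY = 68°  [NL∥GW, corresponding at N]
2. ∠NLY = 48°  [△YNL]
3. ∠NLW = 132°  [linear pair at L on YW]
4. ∠GWL = 48°  [NL∥GW, co-interior at W–L]

∠GWL = 48°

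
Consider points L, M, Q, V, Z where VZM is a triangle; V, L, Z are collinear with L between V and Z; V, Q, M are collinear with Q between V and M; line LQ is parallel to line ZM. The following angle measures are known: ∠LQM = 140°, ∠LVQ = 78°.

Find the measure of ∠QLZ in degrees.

1. ∠LQV = 40°  [linear pair at Q on VM]
2. ∠QLV = 62°  [△VLQ]
3. ∠QLZ = 118°  [linear pair at L on VZ]

∠QLZ = 118°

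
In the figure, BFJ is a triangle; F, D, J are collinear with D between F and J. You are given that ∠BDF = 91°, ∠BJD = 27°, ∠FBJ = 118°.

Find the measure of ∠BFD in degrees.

∠BFD = 35°

1. ∠BJF = 27°  [D on ray JF]
2. ∠BFJ = 35°  [△BFJ]
3. ∠BFD = 35°  [D on ray FJ]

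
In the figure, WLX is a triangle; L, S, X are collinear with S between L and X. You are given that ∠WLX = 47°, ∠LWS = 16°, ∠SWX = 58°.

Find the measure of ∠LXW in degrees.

1. ∠SLW = 47°  [S on ray LX]
2. ∠LSW = 117°  [△WLS]
3. ∠WSX = 63°  [linear pair at S on LX]
4. ∠SXW = 59°  [△WSX]
5. ∠LXW = 59°  [S on ray XL]

∠LXW = 59°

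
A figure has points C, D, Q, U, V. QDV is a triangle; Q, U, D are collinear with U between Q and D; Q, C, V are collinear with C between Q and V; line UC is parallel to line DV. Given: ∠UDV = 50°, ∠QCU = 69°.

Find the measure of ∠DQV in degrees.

1. ∠QDV = 50°  [U on ray DQ]
2. ∠DVQ = 69°  [UC∥DV, corresponding at C]
3. ∠DQV = 61°  [△QDV]

∠DQV = 61°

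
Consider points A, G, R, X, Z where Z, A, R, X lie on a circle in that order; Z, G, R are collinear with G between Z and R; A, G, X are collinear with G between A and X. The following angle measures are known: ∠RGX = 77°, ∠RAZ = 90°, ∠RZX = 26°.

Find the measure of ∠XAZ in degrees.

1. ∠RXZ = 90°  [cyclic ZARX, opposite ∠A+∠X]
2. ∠XRZ = 64°  [△ZRX]
3. ∠XAZ = 64°  [same arc ZX]

∠XAZ = 64°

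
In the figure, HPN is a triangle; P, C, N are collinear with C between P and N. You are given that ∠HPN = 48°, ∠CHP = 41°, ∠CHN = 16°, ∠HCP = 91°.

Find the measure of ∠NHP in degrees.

1. ∠HCN = 89°  [linear pair at C on PN]
2. ∠CNH = 75°  [△HCN]
3. ∠HNP = 75°  [C on ray NP]
4. ∠NHP = 57°  [△HPN]

∠NHP = 57°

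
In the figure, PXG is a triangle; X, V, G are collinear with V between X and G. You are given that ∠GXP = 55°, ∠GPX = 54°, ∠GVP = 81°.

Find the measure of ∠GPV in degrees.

1. ∠PGX = 71°  [△PXG]
2. ∠PGV = 71°  [V on ray GX]
3. ∠GPV = 28°  [△PVG]

∠GPV = 28°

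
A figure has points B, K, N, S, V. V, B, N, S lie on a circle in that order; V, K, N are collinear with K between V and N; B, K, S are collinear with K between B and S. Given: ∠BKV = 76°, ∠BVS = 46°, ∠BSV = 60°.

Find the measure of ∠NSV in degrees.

∠NSV = 90°

1. ∠NKS = 76°  [vertical angles at K]
2. ∠SBV = 74°  [△VBS]
3. ∠SKV = 104°  [linear pair at K on VN]
4. ∠SNV = 74°  [same arc VS]
5. ∠NVS = 16°  [△VKS]
6. ∠NSV = 90°  [△VNS]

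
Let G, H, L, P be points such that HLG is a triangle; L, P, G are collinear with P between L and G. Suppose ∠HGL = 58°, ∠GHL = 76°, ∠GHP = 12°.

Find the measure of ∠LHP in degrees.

∠LHP = 64°

1. ∠GLH = 46°  [△HLG]
2. ∠HGP = 58°  [P on ray GL]
3. ∠GPH = 110°  [△HPG]
4. ∠HLP = 46°  [P on ray LG]
5. ∠HPL = 70°  [linear pair at P on LG]
6. ∠LHP = 64°  [△HLP]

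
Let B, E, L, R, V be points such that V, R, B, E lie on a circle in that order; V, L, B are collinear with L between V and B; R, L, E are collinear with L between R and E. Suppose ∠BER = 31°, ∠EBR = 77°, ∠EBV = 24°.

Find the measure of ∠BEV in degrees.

∠BEV = 84°

1. ∠BRE = 72°  [△RBE]
2. ∠BVE = 72°  [same arc BE]
3. ∠BEV = 84°  [△VBE]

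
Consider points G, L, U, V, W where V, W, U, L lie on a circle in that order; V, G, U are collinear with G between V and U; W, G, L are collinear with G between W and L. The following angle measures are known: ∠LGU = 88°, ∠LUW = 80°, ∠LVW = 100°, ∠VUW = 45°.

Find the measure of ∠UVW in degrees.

1. ∠VGW = 88°  [vertical angles at G]
2. ∠VLW = 45°  [same arc VW]
3. ∠LWV = 35°  [△VWL]
4. ∠UVW = 57°  [△VGW]

∠UVW = 57°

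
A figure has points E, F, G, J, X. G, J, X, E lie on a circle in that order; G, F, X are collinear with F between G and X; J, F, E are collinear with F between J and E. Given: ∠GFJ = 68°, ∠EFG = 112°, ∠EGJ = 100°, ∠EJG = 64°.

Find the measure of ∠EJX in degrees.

∠EJX = 52°

1. ∠EFX = 68°  [vertical angles at F]
2. ∠EXJ = 80°  [cyclic GJXE, opposite ∠G+∠X]
3. ∠EXG = 64°  [same arc GE]
4. ∠JEX = 48°  [△XFE]
5. ∠EJX = 52°  [△JXE]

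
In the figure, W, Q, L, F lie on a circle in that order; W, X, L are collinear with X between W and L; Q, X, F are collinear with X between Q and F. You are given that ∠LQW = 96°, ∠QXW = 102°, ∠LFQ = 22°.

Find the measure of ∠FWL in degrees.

∠FWL = 40°

1. ∠LFW = 84°  [cyclic WQLF, opposite ∠Q+∠F]
2. ∠FXL = 102°  [vertical angles at X]
3. ∠FLW = 56°  [△LXF]
4. ∠FWL = 40°  [△WLF]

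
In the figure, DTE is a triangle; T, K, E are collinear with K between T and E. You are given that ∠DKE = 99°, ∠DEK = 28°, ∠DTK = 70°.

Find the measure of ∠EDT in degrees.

1. ∠DET = 28°  [K on ray ET]
2. ∠DTE = 70°  [K on ray TE]
3. ∠EDT = 82°  [△DTE]

∠EDT = 82°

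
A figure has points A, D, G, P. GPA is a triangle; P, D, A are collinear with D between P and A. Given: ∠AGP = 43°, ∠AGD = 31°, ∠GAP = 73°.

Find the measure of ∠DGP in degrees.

1. ∠APG = 64°  [△GPA]
2. ∠DAG = 73°  [D on ray AP]
3. ∠DPG = 64°  [D on ray PA]
4. ∠ADG = 76°  [△GDA]
5. ∠GDP = 104°  [linear pair at D on PA]
6. ∠DGP = 12°  [△GPD]

∠DGP = 12°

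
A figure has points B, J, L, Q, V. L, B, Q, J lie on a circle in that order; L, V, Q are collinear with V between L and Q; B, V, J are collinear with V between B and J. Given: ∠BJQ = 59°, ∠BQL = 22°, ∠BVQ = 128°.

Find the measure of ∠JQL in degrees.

∠JQL = 69°

1. ∠BLQ = 59°  [same arc BQ]
2. ∠BVL = 52°  [linear pair at V on LQ]
3. ∠JBL = 69°  [△LVB]
4. ∠JQL = 69°  [same arc LJ]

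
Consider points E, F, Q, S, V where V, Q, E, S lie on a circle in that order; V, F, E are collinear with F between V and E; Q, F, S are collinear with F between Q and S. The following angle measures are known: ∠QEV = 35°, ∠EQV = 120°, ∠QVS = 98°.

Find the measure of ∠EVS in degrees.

∠EVS = 73°

1. ∠EVQ = 25°  [△VQE]
2. ∠QES = 82°  [cyclic VQES, opposite ∠V+∠E]
3. ∠ESQ = 25°  [same arc QE]
4. ∠EQS = 73°  [△QES]
5. ∠EVS = 73°  [same arc ES]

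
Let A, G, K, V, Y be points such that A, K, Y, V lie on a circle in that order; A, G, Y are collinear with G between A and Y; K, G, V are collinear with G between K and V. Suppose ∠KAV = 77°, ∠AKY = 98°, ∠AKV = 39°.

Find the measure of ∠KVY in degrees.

∠KVY = 18°

1. ∠AVK = 64°  [△AKV]
2. ∠AYK = 64°  [same arc AK]
3. ∠KAY = 18°  [△AKY]
4. ∠KVY = 18°  [same arc KY]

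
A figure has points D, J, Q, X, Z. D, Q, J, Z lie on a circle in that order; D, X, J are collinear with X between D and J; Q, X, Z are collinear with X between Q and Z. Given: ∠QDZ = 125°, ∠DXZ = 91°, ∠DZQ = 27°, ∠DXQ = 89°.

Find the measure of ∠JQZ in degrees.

∠JQZ = 62°

1. ∠JXQ = 91°  [vertical angles at X]
2. ∠DJQ = 27°  [same arc DQ]
3. ∠JQZ = 62°  [△QXJ]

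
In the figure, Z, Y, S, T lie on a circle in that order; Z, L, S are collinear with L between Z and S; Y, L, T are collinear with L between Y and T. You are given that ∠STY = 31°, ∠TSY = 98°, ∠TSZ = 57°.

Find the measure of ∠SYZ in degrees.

∠SYZ = 108°

1. ∠SYT = 51°  [△YST]
2. ∠SZT = 51°  [same arc ST]
3. ∠STZ = 72°  [△ZST]
4. ∠SYZ = 108°  [cyclic ZYST, opposite ∠Y+∠T]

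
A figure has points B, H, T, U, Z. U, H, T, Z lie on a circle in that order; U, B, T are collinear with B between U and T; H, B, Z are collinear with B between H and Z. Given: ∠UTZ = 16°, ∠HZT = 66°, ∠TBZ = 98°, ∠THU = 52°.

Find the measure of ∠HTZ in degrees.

1. ∠HUT = 66°  [same arc HT]
2. ∠HBU = 98°  [vertical angles at B]
3. ∠HTU = 62°  [△UHT]
4. ∠HBT = 82°  [linear pair at B on UT]
5. ∠THZ = 36°  [△HBT]
6. ∠HTZ = 78°  [△HTZ]

∠HTZ = 78°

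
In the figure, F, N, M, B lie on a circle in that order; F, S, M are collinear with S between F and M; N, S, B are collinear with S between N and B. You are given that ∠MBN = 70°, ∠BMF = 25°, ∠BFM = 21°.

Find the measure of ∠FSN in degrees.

1. ∠MFN = 70°  [same arc NM]
2. ∠BNF = 25°  [same arc FB]
3. ∠FSN = 85°  [△FSN]

∠FSN = 85°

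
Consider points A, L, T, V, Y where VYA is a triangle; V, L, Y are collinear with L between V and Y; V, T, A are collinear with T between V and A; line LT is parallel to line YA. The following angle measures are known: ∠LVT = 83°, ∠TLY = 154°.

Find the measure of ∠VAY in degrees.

1. ∠TLV = 26°  [linear pair at L on VY]
2. ∠LTV = 71°  [△VLT]
3. ∠VAY = 71°  [LT∥YA, corresponding at T]

∠VAY = 71°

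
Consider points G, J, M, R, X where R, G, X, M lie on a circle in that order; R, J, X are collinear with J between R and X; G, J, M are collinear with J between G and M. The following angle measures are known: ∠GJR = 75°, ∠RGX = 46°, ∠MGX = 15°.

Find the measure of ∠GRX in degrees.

1. ∠GJX = 105°  [linear pair at J on RX]
2. ∠GXR = 60°  [△GJX]
3. ∠GRX = 74°  [△RGX]

∠GRX = 74°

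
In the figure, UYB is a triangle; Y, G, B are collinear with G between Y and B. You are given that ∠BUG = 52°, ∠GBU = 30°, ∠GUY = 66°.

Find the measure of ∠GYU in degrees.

1. ∠BGU = 98°  [△UGB]
2. ∠UGY = 82°  [linear pair at G on YB]
3. ∠GYU = 32°  [△UYG]

∠GYU = 32°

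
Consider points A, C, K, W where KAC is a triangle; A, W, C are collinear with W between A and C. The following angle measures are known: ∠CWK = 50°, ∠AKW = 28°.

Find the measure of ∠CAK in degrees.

1. ∠AWK = 130°  [linear pair at W on AC]
2. ∠KAW = 22°  [△KAW]
3. ∠CAK = 22°  [W on ray AC]

∠CAK = 22°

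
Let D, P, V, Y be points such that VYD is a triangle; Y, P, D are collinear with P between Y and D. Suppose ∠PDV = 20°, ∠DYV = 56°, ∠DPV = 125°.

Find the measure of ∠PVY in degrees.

∠PVY = 69°

1. ∠PYV = 56°  [P on ray YD]
2. ∠VPY = 55°  [linear pair at P on YD]
3. ∠PVY = 69°  [△VYP]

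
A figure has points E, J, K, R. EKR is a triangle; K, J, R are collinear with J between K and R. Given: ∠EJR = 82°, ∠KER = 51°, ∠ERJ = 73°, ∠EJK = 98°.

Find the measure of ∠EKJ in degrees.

1. ∠ERK = 73°  [J on ray RK]
2. ∠EKR = 56°  [△EKR]
3. ∠EKJ = 56°  [J on ray KR]

∠EKJ = 56°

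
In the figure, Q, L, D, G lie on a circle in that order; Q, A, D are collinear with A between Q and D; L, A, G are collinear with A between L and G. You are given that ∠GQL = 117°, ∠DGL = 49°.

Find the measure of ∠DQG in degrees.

1. ∠GDL = 63°  [cyclic QLDG, opposite ∠Q+∠D]
2. ∠DLG = 68°  [△LDG]
3. ∠DQG = 68°  [same arc DG]

∠DQG = 68°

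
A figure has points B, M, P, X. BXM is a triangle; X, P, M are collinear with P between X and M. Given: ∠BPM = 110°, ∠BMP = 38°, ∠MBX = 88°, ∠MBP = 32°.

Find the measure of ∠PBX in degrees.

∠PBX = 56°

1. ∠BPX = 70°  [linear pair at P on XM]
2. ∠BMX = 38°  [P on ray MX]
3. ∠BXM = 54°  [△BXM]
4. ∠BXP = 54°  [P on ray XM]
5. ∠PBX = 56°  [△BXP]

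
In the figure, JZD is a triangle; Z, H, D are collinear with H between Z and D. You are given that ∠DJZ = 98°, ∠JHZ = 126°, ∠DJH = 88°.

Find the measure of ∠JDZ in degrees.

∠JDZ = 38°

1. ∠DHJ = 54°  [linear pair at H on ZD]
2. ∠HDJ = 38°  [△JHD]
3. ∠JDZ = 38°  [H on ray DZ]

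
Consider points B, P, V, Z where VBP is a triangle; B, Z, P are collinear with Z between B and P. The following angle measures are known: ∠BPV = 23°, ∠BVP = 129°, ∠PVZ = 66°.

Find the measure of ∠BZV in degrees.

1. ∠VPZ = 23°  [Z on ray PB]
2. ∠PZV = 91°  [△VZP]
3. ∠BZV = 89°  [linear pair at Z on BP]

∠BZV = 89°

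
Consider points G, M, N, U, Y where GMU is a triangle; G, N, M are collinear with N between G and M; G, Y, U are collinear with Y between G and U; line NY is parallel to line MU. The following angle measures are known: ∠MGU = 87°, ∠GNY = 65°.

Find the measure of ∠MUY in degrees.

∠MUY = 28°

1. ∠NGY = 87°  [N on GM, Y on GU]
2. ∠GYN = 28°  [△GNY]
3. ∠NYU = 152°  [linear pair at Y on GU]
4. ∠MUY = 28°  [NY∥MU, co-interior at U–Y]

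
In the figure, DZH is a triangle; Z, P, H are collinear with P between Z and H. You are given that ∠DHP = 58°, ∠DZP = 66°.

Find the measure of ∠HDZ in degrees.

1. ∠DHZ = 58°  [P on ray HZ]
2. ∠DZH = 66°  [P on ray ZH]
3. ∠HDZ = 56°  [△DZH]

∠HDZ = 56°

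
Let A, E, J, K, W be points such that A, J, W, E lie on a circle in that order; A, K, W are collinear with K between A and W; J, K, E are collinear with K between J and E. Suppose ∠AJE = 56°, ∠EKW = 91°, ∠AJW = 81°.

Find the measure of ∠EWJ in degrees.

1. ∠AWE = 56°  [same arc AE]
2. ∠JEW = 33°  [△WKE]
3. ∠AEW = 99°  [cyclic AJWE, opposite ∠J+∠E]
4. ∠EAW = 25°  [△AWE]
5. ∠EJW = 25°  [same arc WE]
6. ∠EWJ = 122°  [△JWE]

∠EWJ = 122°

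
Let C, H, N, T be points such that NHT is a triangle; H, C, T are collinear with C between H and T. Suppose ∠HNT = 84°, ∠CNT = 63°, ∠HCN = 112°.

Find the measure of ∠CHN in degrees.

∠CHN = 47°

1. ∠NCT = 68°  [linear pair at C on HT]
2. ∠CTN = 49°  [△NCT]
3. ∠HTN = 49°  [C on ray TH]
4. ∠NHT = 47°  [△NHT]
5. ∠CHN = 47°  [C on ray HT]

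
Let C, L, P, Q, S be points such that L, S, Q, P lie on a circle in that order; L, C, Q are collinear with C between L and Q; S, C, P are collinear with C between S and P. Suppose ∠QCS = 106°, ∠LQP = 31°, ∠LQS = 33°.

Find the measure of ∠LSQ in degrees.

1. ∠LCS = 74°  [linear pair at C on LQ]
2. ∠LSP = 31°  [same arc LP]
3. ∠QLS = 75°  [△LCS]
4. ∠LSQ = 72°  [△LSQ]

∠LSQ = 72°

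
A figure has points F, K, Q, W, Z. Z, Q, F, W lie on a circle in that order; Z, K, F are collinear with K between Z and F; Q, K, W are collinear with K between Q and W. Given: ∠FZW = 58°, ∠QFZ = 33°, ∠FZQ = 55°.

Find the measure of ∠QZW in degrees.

∠QZW = 113°

1. ∠FQW = 58°  [same arc FW]
2. ∠FWQ = 55°  [same arc QF]
3. ∠QFW = 67°  [△QFW]
4. ∠QZW = 113°  [cyclic ZQFW, opposite ∠Z+∠F]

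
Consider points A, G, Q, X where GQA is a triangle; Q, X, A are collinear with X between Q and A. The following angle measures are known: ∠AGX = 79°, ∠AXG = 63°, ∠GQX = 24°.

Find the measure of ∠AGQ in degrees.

∠AGQ = 118°

1. ∠GAX = 38°  [△GXA]
2. ∠AQG = 24°  [X on ray QA]
3. ∠GAQ = 38°  [X on ray AQ]
4. ∠AGQ = 118°  [△GQA]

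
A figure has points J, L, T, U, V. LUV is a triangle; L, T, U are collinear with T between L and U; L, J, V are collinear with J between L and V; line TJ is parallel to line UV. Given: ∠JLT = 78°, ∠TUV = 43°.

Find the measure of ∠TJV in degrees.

∠TJV = 121°

1. ∠ULV = 78°  [T on LU, J on LV]
2. ∠LUV = 43°  [T on ray UL]
3. ∠LVU = 59°  [△LUV]
4. ∠LJT = 59°  [TJ∥UV, corresponding at J]
5. ∠TJV = 121°  [linear pair at J on LV]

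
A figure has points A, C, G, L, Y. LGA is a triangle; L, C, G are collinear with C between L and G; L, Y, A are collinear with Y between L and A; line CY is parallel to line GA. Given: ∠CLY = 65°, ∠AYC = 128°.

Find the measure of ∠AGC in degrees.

∠AGC = 63°

1. ∠CYL = 52°  [linear pair at Y on LA]
2. ∠LCY = 63°  [△LCY]
3. ∠GCY = 117°  [linear pair at C on LG]
4. ∠AGC = 63°  [CY∥GA, co-interior at G–C]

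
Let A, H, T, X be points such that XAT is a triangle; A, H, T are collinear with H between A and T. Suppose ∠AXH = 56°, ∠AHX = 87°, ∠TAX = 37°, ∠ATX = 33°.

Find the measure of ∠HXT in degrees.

1. ∠THX = 93°  [linear pair at H on AT]
2. ∠HTX = 33°  [H on ray TA]
3. ∠HXT = 54°  [△XHT]

∠HXT = 54°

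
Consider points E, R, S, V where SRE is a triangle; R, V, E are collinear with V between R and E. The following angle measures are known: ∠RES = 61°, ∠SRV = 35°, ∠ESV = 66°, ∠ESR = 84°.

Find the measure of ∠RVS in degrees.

1. ∠SEV = 61°  [V on ray ER]
2. ∠EVS = 53°  [△SVE]
3. ∠RVS = 127°  [linear pair at V on RE]

∠RVS = 127°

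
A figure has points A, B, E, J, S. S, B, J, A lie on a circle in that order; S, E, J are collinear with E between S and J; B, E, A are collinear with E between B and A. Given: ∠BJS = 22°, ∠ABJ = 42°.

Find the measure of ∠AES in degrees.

∠AES = 116°

1. ∠BAS = 22°  [same arc SB]
2. ∠ASJ = 42°  [same arc JA]
3. ∠AES = 116°  [△SEA]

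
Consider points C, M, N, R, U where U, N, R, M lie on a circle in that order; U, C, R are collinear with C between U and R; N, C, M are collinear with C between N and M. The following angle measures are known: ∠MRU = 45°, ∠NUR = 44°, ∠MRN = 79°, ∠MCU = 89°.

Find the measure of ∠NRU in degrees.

∠NRU = 34°

1. ∠NMR = 44°  [same arc NR]
2. ∠MNR = 57°  [△NRM]
3. ∠NCR = 89°  [vertical angles at C]
4. ∠NRU = 34°  [△NCR]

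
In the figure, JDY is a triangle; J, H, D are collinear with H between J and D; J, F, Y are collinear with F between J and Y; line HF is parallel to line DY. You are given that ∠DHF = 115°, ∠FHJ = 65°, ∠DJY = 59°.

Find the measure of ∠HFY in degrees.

∠HFY = 124°

1. ∠JDY = 65°  [HF∥DY, corresponding at H]
2. ∠DYJ = 56°  [△JDY]
3. ∠HFJ = 56°  [HF∥DY, corresponding at F]
4. ∠HFY = 124°  [linear pair at F on JY]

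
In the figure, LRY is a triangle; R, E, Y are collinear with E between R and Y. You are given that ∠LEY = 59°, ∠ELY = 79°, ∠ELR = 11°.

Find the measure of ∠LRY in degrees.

1. ∠LER = 121°  [linear pair at E on RY]
2. ∠ERL = 48°  [△LRE]
3. ∠LRY = 48°  [E on ray RY]

∠LRY = 48°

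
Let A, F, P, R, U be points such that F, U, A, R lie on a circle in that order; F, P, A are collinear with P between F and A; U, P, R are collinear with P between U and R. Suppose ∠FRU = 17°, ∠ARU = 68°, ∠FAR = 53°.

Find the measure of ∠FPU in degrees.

1. ∠AFU = 68°  [same arc UA]
2. ∠FUR = 53°  [same arc FR]
3. ∠FPU = 59°  [△FPU]

∠FPU = 59°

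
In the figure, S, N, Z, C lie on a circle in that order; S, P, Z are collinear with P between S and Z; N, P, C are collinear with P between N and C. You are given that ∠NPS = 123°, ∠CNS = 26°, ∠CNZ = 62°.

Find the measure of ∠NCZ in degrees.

∠NCZ = 31°

1. ∠CPZ = 123°  [vertical angles at P]
2. ∠CZS = 26°  [same arc SC]
3. ∠NCZ = 31°  [△ZPC]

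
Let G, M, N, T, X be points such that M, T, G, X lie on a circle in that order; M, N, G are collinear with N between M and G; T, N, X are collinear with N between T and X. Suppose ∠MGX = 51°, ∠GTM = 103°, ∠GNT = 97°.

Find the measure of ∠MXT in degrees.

∠MXT = 31°

1. ∠GXM = 77°  [cyclic MTGX, opposite ∠T+∠X]
2. ∠MNX = 97°  [vertical angles at N]
3. ∠GMX = 52°  [△MGX]
4. ∠MXT = 31°  [△MNX]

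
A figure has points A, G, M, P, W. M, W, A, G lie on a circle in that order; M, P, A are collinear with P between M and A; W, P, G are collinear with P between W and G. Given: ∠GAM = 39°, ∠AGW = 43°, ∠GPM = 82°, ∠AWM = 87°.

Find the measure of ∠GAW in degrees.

∠GAW = 89°

1. ∠AMW = 43°  [same arc WA]
2. ∠APW = 82°  [vertical angles at P]
3. ∠MAW = 50°  [△MWA]
4. ∠AWG = 48°  [△WPA]
5. ∠GAW = 89°  [△WAG]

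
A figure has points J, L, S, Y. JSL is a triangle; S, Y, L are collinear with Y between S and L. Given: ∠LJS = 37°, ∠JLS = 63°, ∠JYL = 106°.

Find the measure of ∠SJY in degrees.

1. ∠JSL = 80°  [△JSL]
2. ∠JYS = 74°  [linear pair at Y on SL]
3. ∠JSY = 80°  [Y on ray SL]
4. ∠SJY = 26°  [△JSY]

∠SJY = 26°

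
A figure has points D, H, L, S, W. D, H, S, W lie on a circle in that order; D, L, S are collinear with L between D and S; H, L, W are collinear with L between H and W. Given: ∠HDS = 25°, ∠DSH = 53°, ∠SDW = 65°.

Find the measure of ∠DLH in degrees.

1. ∠SHW = 65°  [same arc SW]
2. ∠HLS = 62°  [△HLS]
3. ∠DLH = 118°  [linear pair at L on DS]

∠DLH = 118°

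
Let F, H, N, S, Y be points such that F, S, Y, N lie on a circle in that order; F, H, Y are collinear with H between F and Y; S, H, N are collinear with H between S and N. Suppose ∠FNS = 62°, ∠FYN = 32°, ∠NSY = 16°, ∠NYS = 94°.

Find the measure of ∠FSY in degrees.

∠FSY = 48°

1. ∠NFY = 16°  [same arc YN]
2. ∠FNY = 132°  [△FYN]
3. ∠FSY = 48°  [cyclic FSYN, opposite ∠S+∠N]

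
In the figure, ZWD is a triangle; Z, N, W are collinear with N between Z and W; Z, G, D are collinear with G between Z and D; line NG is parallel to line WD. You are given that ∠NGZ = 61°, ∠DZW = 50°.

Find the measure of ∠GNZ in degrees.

1. ∠WDZ = 61°  [NG∥WD, corresponding at G]
2. ∠DWZ = 69°  [△ZWD]
3. ∠GNZ = 69°  [NG∥WD, corresponding at N]

∠GNZ = 69°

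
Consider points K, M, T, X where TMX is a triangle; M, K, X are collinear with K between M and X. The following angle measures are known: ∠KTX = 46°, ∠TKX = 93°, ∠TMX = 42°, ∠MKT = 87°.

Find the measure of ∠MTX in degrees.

∠MTX = 97°

1. ∠KXT = 41°  [△TKX]
2. ∠MXT = 41°  [K on ray XM]
3. ∠MTX = 97°  [△TMX]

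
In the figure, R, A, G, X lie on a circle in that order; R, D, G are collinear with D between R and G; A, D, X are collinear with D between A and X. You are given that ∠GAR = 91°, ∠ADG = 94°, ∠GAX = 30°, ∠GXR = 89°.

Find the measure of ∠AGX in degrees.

∠AGX = 117°

1. ∠RDX = 94°  [vertical angles at D]
2. ∠GRX = 30°  [same arc GX]
3. ∠RGX = 61°  [△RGX]
4. ∠GDX = 86°  [linear pair at D on RG]
5. ∠AXG = 33°  [△GDX]
6. ∠AGX = 117°  [△AGX]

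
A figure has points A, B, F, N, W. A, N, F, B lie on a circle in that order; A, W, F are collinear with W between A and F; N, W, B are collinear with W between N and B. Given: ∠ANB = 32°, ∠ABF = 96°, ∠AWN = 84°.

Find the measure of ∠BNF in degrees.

∠BNF = 52°

1. ∠AFB = 32°  [same arc AB]
2. ∠BAF = 52°  [△AFB]
3. ∠BNF = 52°  [same arc FB]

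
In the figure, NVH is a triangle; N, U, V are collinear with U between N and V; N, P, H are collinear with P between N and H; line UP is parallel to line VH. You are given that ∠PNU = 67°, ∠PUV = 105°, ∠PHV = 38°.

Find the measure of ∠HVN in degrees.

∠HVN = 75°

1. ∠HNV = 67°  [U on NV, P on NH]
2. ∠NHV = 38°  [P on ray HN]
3. ∠HVN = 75°  [△NVH]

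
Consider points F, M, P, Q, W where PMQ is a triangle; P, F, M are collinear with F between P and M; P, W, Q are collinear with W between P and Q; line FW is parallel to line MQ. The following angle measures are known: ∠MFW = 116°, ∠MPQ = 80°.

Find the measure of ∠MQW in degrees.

∠MQW = 36°

1. ∠PFW = 64°  [linear pair at F on PM]
2. ∠FPW = 80°  [F on PM, W on PQ]
3. ∠FWP = 36°  [△PFW]
4. ∠FWQ = 144°  [linear pair at W on PQ]
5. ∠MQW = 36°  [FW∥MQ, co-interior at Q–W]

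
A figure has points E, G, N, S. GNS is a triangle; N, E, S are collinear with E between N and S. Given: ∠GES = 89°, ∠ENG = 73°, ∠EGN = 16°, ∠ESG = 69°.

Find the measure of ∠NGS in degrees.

∠NGS = 38°

1. ∠GNS = 73°  [E on ray NS]
2. ∠GSN = 69°  [E on ray SN]
3. ∠NGS = 38°  [△GNS]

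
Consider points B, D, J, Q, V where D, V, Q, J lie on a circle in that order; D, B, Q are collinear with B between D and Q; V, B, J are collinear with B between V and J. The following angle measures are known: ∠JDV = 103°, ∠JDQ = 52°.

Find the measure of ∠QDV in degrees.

∠QDV = 51°

1. ∠JQV = 77°  [cyclic DVQJ, opposite ∠D+∠Q]
2. ∠JVQ = 52°  [same arc QJ]
3. ∠QJV = 51°  [△VQJ]
4. ∠QDV = 51°  [same arc VQ]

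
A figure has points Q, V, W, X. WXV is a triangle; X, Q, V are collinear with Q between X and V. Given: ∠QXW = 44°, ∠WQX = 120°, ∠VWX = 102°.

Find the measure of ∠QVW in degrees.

∠QVW = 34°

1. ∠VXW = 44°  [Q on ray XV]
2. ∠WVX = 34°  [△WXV]
3. ∠QVW = 34°  [Q on ray VX]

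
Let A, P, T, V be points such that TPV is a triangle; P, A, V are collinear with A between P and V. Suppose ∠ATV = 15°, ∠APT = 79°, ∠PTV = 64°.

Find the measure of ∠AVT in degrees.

1. ∠TPV = 79°  [A on ray PV]
2. ∠PVT = 37°  [△TPV]
3. ∠AVT = 37°  [A on ray VP]

∠AVT = 37°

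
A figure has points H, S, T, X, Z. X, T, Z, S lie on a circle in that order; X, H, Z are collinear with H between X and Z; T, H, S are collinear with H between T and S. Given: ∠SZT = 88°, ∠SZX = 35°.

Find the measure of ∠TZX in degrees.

1. ∠SXT = 92°  [cyclic XTZS, opposite ∠X+∠Z]
2. ∠STX = 35°  [same arc XS]
3. ∠TSX = 53°  [△XTS]
4. ∠TZX = 53°  [same arc XT]

∠TZX = 53°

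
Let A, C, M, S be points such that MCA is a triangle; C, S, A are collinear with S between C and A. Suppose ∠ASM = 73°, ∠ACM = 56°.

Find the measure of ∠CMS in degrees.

1. ∠CSM = 107°  [linear pair at S on CA]
2. ∠MCS = 56°  [S on ray CA]
3. ∠CMS = 17°  [△MCS]

∠CMS = 17°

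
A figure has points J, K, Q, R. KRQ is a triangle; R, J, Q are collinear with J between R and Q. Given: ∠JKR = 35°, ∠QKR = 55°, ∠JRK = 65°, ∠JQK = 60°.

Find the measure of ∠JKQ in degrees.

∠JKQ = 20°

1. ∠KJR = 80°  [△KRJ]
2. ∠KJQ = 100°  [linear pair at J on RQ]
3. ∠JKQ = 20°  [△KJQ]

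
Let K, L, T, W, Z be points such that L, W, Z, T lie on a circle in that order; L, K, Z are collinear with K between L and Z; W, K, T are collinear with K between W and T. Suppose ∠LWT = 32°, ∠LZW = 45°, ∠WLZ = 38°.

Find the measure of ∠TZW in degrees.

1. ∠LTW = 45°  [same arc LW]
2. ∠TLW = 103°  [△LWT]
3. ∠TZW = 77°  [cyclic LWZT, opposite ∠L+∠Z]

∠TZW = 77°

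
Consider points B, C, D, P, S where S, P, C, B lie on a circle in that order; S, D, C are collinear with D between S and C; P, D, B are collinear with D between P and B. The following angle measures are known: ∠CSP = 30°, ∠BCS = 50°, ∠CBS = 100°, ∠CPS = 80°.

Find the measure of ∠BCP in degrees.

1. ∠PCS = 70°  [△SPC]
2. ∠BPS = 50°  [same arc SB]
3. ∠PBS = 70°  [same arc SP]
4. ∠BSP = 60°  [△SPB]
5. ∠BCP = 120°  [cyclic SPCB, opposite ∠S+∠C]

∠BCP = 120°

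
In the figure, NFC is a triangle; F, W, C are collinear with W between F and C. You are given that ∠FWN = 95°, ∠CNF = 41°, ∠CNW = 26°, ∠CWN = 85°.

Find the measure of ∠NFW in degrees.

∠NFW = 70°

1. ∠NCW = 69°  [△NWC]
2. ∠FCN = 69°  [W on ray CF]
3. ∠CFN = 70°  [△NFC]
4. ∠NFW = 70°  [W on ray FC]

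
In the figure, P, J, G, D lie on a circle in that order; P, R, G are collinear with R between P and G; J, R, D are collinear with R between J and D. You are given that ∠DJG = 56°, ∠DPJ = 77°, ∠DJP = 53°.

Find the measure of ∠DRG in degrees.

∠DRG = 106°

1. ∠DGJ = 103°  [cyclic PJGD, opposite ∠P+∠G]
2. ∠DGP = 53°  [same arc PD]
3. ∠GDJ = 21°  [△JGD]
4. ∠DRG = 106°  [△GRD]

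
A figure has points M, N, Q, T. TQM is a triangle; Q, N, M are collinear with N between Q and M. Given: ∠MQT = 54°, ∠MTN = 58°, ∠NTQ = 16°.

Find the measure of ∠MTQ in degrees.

∠MTQ = 74°

1. ∠NQT = 54°  [N on ray QM]
2. ∠QNT = 110°  [△TQN]
3. ∠MNT = 70°  [linear pair at N on QM]
4. ∠NMT = 52°  [△TNM]
5. ∠QMT = 52°  [N on ray MQ]
6. ∠MTQ = 74°  [△TQM]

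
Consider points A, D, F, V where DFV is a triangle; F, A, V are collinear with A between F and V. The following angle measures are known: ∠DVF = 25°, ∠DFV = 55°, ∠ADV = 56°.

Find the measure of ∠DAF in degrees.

∠DAF = 81°

1. ∠AVD = 25°  [A on ray VF]
2. ∠DAV = 99°  [△DAV]
3. ∠DAF = 81°  [linear pair at A on FV]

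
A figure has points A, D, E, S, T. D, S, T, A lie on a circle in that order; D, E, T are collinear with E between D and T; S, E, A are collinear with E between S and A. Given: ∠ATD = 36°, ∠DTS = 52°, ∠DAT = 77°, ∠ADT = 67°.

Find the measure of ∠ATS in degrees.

1. ∠ASD = 36°  [same arc DA]
2. ∠DAS = 52°  [same arc DS]
3. ∠ADS = 92°  [△DSA]
4. ∠ATS = 88°  [cyclic DSTA, opposite ∠D+∠T]

∠ATS = 88°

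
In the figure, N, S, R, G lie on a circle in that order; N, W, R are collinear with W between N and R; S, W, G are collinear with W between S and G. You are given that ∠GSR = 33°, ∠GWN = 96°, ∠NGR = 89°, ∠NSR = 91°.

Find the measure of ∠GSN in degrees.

1. ∠GNR = 33°  [same arc RG]
2. ∠GRN = 58°  [△NRG]
3. ∠GSN = 58°  [same arc NG]

∠GSN = 58°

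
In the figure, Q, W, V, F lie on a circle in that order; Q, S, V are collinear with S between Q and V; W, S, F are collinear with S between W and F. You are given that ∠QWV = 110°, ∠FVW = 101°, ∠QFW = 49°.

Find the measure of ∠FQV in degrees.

1. ∠QFV = 70°  [cyclic QWVF, opposite ∠W+∠F]
2. ∠FQW = 79°  [cyclic QWVF, opposite ∠Q+∠V]
3. ∠FWQ = 52°  [△QWF]
4. ∠FVQ = 52°  [same arc QF]
5. ∠FQV = 58°  [△QVF]

∠FQV = 58°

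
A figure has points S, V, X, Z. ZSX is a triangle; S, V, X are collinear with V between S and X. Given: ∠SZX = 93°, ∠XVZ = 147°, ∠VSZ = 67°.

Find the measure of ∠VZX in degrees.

1. ∠XSZ = 67°  [V on ray SX]
2. ∠SXZ = 20°  [△ZSX]
3. ∠VXZ = 20°  [V on ray XS]
4. ∠VZX = 13°  [△ZVX]

∠VZX = 13°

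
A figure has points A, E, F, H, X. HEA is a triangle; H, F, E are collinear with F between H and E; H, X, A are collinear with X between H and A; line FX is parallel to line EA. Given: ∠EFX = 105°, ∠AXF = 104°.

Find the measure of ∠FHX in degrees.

1. ∠HFX = 75°  [linear pair at F on HE]
2. ∠FXH = 76°  [linear pair at X on HA]
3. ∠FHX = 29°  [△HFX]

∠FHX = 29°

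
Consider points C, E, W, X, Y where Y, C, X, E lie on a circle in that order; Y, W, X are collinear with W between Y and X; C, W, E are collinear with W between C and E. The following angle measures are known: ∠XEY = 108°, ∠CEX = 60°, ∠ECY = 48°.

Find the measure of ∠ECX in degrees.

∠ECX = 24°

1. ∠XCY = 72°  [cyclic YCXE, opposite ∠C+∠E]
2. ∠CYX = 60°  [same arc CX]
3. ∠CWY = 72°  [△YWC]
4. ∠CXY = 48°  [△YCX]
5. ∠CWX = 108°  [linear pair at W on YX]
6. ∠ECX = 24°  [△CWX]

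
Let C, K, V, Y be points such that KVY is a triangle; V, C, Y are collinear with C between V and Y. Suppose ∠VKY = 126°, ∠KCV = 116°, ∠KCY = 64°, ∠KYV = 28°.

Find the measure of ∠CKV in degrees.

∠CKV = 38°

1. ∠KVY = 26°  [△KVY]
2. ∠CVK = 26°  [C on ray VY]
3. ∠CKV = 38°  [△KVC]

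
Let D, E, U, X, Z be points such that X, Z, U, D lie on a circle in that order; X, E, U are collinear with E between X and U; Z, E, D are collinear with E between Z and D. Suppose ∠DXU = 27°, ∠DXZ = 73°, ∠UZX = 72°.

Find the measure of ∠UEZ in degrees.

1. ∠DZU = 27°  [same arc UD]
2. ∠DUZ = 107°  [cyclic XZUD, opposite ∠X+∠U]
3. ∠UDZ = 46°  [△ZUD]
4. ∠UXZ = 46°  [same arc ZU]
5. ∠XUZ = 62°  [△XZU]
6. ∠UEZ = 91°  [△ZEU]

∠UEZ = 91°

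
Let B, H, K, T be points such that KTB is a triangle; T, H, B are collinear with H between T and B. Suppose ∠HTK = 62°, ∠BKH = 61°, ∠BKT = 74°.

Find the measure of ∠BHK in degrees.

1. ∠BTK = 62°  [H on ray TB]
2. ∠KBT = 44°  [△KTB]
3. ∠HBK = 44°  [H on ray BT]
4. ∠BHK = 75°  [△KHB]

∠BHK = 75°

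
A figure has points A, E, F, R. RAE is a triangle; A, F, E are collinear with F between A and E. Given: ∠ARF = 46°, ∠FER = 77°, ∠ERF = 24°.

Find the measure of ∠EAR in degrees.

1. ∠EFR = 79°  [△RFE]
2. ∠AFR = 101°  [linear pair at F on AE]
3. ∠FAR = 33°  [△RAF]
4. ∠EAR = 33°  [F on ray AE]

∠EAR = 33°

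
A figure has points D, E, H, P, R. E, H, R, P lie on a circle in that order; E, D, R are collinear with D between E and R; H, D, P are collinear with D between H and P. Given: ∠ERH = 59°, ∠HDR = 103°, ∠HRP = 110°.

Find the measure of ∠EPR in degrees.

1. ∠EPH = 59°  [same arc EH]
2. ∠PHR = 18°  [△HDR]
3. ∠EDP = 103°  [vertical angles at D]
4. ∠HPR = 52°  [△HRP]
5. ∠PER = 18°  [△EDP]
6. ∠PDR = 77°  [linear pair at D on ER]
7. ∠ERP = 51°  [△RDP]
8. ∠EPR = 111°  [△ERP]

∠EPR = 111°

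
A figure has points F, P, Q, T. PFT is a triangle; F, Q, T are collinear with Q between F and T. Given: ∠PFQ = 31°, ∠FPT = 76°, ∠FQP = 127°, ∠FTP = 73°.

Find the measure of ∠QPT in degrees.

∠QPT = 54°

1. ∠PQT = 53°  [linear pair at Q on FT]
2. ∠PTQ = 73°  [Q on ray TF]
3. ∠QPT = 54°  [△PQT]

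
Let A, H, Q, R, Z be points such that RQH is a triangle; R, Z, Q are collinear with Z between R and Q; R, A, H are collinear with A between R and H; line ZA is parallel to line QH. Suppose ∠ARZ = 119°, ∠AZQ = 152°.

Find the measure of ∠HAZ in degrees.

∠HAZ = 147°

1. ∠AZR = 28°  [linear pair at Z on RQ]
2. ∠RAZ = 33°  [△RZA]
3. ∠HAZ = 147°  [linear pair at A on RH]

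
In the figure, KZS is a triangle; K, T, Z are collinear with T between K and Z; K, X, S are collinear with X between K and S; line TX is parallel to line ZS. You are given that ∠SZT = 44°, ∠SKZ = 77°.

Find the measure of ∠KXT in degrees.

1. ∠KZS = 44°  [T on ray ZK]
2. ∠KSZ = 59°  [△KZS]
3. ∠KXT = 59°  [TX∥ZS, corresponding at X]

∠KXT = 59°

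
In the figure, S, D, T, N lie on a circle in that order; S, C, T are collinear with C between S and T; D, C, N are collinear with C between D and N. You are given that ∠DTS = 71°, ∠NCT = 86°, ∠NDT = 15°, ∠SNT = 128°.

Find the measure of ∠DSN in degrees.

1. ∠DNS = 71°  [same arc SD]
2. ∠NST = 15°  [same arc TN]
3. ∠NTS = 37°  [△STN]
4. ∠NDS = 37°  [same arc SN]
5. ∠DSN = 72°  [△SDN]

∠DSN = 72°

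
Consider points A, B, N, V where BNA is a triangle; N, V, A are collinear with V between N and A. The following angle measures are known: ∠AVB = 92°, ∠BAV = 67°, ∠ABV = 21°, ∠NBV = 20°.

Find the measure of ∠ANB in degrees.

1. ∠BVN = 88°  [linear pair at V on NA]
2. ∠BNV = 72°  [△BNV]
3. ∠ANB = 72°  [V on ray NA]

∠ANB = 72°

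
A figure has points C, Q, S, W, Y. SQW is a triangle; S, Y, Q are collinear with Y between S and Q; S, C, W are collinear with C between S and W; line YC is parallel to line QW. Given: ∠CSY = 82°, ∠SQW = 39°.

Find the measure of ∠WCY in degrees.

1. ∠QSW = 82°  [Y on SQ, C on SW]
2. ∠QWS = 59°  [△SQW]
3. ∠SCY = 59°  [YC∥QW, corresponding at C]
4. ∠WCY = 121°  [linear pair at C on SW]

∠WCY = 121°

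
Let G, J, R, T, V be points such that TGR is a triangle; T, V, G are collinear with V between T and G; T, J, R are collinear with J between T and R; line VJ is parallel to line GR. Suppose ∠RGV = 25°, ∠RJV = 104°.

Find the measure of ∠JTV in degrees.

1. ∠RGT = 25°  [V on ray GT]
2. ∠TJV = 76°  [linear pair at J on TR]
3. ∠JVT = 25°  [VJ∥GR, corresponding at V]
4. ∠JTV = 79°  [△TVJ]

∠JTV = 79°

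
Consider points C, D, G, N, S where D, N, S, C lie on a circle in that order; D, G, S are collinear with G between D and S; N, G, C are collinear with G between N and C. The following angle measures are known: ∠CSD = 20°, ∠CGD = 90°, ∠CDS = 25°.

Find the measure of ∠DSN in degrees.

∠DSN = 65°

1. ∠NGS = 90°  [vertical angles at G]
2. ∠CNS = 25°  [same arc SC]
3. ∠DSN = 65°  [△NGS]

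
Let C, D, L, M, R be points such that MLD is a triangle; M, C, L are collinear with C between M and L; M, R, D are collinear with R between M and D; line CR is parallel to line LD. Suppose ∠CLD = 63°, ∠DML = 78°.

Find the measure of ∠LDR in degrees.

∠LDR = 39°

1. ∠DLM = 63°  [C on ray LM]
2. ∠LDM = 39°  [△MLD]
3. ∠LDR = 39°  [R on ray DM]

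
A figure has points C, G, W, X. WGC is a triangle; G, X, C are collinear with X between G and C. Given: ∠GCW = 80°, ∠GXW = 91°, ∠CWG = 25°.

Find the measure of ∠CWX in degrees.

1. ∠WCX = 80°  [X on ray CG]
2. ∠CXW = 89°  [linear pair at X on GC]
3. ∠CWX = 11°  [△WXC]

∠CWX = 11°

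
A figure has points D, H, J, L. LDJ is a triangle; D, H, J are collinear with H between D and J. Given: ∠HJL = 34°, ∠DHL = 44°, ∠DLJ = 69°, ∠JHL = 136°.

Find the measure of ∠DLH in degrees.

1. ∠DJL = 34°  [H on ray JD]
2. ∠JDL = 77°  [△LDJ]
3. ∠HDL = 77°  [H on ray DJ]
4. ∠DLH = 59°  [△LDH]

∠DLH = 59°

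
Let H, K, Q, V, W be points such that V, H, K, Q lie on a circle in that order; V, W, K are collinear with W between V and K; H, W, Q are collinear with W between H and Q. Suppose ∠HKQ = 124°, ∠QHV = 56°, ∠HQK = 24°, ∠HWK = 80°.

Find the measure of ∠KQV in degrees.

1. ∠KHQ = 32°  [△HKQ]
2. ∠QKV = 56°  [same arc VQ]
3. ∠KVQ = 32°  [same arc KQ]
4. ∠KQV = 92°  [△VKQ]

∠KQV = 92°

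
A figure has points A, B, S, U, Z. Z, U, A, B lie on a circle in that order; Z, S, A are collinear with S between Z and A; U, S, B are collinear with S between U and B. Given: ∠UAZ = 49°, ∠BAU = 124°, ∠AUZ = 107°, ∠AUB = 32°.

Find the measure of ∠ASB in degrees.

1. ∠UBZ = 49°  [same arc ZU]
2. ∠AZB = 32°  [same arc AB]
3. ∠BSZ = 99°  [△ZSB]
4. ∠ASB = 81°  [linear pair at S on ZA]

∠ASB = 81°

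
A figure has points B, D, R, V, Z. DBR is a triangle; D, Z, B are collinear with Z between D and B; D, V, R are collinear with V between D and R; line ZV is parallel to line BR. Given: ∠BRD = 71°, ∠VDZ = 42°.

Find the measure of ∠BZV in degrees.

∠BZV = 113°

1. ∠DVZ = 71°  [ZV∥BR, corresponding at V]
2. ∠DZV = 67°  [△DZV]
3. ∠BZV = 113°  [linear pair at Z on DB]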